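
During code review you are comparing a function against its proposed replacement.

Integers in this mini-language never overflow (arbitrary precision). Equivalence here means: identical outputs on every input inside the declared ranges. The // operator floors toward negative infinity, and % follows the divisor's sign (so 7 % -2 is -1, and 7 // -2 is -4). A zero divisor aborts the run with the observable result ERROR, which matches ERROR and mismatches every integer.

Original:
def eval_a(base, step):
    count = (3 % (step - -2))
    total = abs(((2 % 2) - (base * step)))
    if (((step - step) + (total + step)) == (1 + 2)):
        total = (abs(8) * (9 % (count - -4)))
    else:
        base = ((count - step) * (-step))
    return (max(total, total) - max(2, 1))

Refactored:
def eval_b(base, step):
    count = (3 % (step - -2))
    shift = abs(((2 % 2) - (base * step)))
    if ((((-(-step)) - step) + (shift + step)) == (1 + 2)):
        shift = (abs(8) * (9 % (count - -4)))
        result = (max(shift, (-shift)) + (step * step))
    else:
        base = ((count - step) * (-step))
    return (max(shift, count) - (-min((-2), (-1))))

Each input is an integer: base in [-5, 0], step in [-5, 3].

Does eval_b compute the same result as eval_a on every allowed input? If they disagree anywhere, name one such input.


Input base=-5, step=0: -2 from eval_a versus -1 from eval_b.
verdict: not equivalent; witness: base=-5, step=0


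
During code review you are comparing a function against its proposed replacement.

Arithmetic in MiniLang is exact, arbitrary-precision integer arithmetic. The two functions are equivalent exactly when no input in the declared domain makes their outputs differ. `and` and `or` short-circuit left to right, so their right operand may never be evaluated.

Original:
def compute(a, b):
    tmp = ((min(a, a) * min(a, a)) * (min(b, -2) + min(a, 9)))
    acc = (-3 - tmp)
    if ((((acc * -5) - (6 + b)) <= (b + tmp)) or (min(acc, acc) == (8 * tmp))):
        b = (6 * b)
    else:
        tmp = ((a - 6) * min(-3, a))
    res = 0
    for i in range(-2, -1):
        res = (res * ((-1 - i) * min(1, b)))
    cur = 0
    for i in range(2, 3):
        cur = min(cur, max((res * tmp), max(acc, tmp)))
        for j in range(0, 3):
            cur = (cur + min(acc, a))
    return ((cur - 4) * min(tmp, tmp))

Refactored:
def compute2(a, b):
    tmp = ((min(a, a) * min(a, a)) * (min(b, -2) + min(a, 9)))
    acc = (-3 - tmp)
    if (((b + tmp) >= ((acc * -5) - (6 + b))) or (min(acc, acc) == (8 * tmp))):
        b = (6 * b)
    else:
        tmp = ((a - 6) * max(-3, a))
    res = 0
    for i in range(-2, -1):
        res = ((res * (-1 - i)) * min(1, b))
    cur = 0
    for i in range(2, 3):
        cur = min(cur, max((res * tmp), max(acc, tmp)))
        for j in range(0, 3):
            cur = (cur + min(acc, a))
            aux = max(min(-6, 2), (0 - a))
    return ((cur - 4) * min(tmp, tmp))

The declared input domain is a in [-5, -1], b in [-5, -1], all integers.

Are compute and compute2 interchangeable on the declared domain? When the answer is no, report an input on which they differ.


There is a counterexample at a=-1, b=-2: -147 on one side, -49 on the other.
compute: tmp = -3; acc = 0; ((((acc * -5) - (6 + b)) <= (b + tmp)) or (min(acc, acc) == (8 * tmp))) -> false; tmp = 21; res = 0; [i=-2]; res = 0; cur = 0; [i=2]; cur = 0; [j=0]; cur = -1; [j=1]; cur = -2; [j=2]; cur = -3; return -147
compute2: tmp = -3; acc = 0; (((b + tmp) >= ((acc * -5) - (6 + b))) or (min(acc, acc) == (8 * tmp))) -> false; tmp = 7; res = 0; [i=-2]; res = 0; cur = 0; [i=2]; cur = 0; [j=0]; cur = -1; aux = 1; [j=1]; cur = -2; aux = 1; [j=2]; cur = -3; aux = 1; return -49
verdict: not equivalent; witness: a=-1, b=-2


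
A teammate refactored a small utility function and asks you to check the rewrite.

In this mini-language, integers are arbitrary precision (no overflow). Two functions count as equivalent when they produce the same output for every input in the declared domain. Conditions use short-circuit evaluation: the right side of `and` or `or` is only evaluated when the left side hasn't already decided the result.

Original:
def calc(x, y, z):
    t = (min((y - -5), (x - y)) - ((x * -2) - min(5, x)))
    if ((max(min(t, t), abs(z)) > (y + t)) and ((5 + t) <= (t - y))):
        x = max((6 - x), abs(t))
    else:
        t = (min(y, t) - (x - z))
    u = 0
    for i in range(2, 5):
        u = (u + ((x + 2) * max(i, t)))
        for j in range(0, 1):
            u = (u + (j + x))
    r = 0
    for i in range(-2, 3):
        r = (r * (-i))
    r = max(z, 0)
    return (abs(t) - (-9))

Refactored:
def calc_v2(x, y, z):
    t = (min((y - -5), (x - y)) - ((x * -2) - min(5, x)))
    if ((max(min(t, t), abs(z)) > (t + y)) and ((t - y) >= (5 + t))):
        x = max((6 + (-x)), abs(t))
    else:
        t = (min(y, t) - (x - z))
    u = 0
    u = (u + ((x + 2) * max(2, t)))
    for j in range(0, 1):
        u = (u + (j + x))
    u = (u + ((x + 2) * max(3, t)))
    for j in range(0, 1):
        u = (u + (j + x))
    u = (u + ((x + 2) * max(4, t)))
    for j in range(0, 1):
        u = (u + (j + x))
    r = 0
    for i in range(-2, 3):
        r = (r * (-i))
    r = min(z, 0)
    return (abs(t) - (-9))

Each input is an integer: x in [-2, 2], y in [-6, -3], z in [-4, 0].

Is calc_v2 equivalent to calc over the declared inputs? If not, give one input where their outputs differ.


Equivalent. Although `max(z, 0)` became `min(z, 0)`, no input in the stated domain can expose it.
Across all 100 domain points the two functions coincide.
Tracing x=2, y=-6, z=-2: calc: t becomes 5; next ((max(min(t, t), abs(z)) > (y + t)) and ((5 + t) <= (t - y))) evaluates to true; next x becomes 5; next u becomes 0; next at i=2:; next u becomes 35; next at j=0:; next u becomes 40; next at i=3:; next u becomes 75; next at j=0:; next u becomes 80; next at i=4:; next u becomes 115; next at j=0:; next u becomes 120; next r becomes 0; next at i=-2:; next r becomes 0; next at i=-1:; next r becomes 0; next at i=0:; next r becomes 0; next at i=1:; next r becomes 0; next at i=2:; next r becomes 0; next r becomes 0; next final value 14 | calc_v2: t becomes 5; next ((max(min(t, t), abs(z)) > (t + y)) and ((t - y) >= (5 + t))) evaluates to true; next x becomes 5; next u becomes 0; next u becomes 35; next at j=0:; next u becomes 40; next u becomes 75; next at j=0:; next u becomes 80; next u becomes 115; next at j=0:; next u becomes 120; next r becomes 0; next at i=-2:; next r becomes 0; next at i=-1:; next r becomes 0; next at i=0:; next r becomes 0; next at i=1:; next r becomes 0; next at i=2:; next r becomes 0; next r becomes -2; next final value 14 — matching result 14.
verdict: equivalent


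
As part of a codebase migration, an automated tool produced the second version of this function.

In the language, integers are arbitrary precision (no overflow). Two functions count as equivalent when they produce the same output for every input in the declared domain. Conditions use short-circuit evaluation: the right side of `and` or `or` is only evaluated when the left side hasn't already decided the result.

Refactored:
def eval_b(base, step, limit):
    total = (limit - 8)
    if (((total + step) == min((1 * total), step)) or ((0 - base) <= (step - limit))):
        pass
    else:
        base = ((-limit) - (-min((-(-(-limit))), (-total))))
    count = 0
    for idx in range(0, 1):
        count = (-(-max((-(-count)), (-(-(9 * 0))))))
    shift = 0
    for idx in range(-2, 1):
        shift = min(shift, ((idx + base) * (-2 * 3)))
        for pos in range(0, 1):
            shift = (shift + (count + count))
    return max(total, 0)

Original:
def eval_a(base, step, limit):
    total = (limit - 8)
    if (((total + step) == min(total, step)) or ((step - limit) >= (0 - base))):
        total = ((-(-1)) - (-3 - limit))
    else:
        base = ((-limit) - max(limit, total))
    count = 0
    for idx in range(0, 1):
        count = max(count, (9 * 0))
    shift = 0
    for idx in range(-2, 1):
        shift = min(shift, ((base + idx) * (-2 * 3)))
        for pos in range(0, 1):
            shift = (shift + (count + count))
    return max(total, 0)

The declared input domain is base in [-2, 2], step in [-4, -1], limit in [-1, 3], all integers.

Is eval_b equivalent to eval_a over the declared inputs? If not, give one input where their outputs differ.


Run the pair on base=0, step=-1, limit=-1.
eval_a: total becomes -9; next (((total + step) == min(total, step)) or ((step - limit) >= (0 - base))) evaluates to true; next total becomes 3; next count becomes 0; next at idx=0:; next count becomes 0; next shift becomes 0; next at idx=-2:; next shift becomes 0; next at pos=0:; next shift becomes 0; next at idx=-1:; next shift becomes 0; next at pos=0:; next shift becomes 0; next at idx=0:; next shift becomes 0; next at pos=0:; next shift becomes 0; next final value 3
eval_b: total becomes -9; next (((total + step) == min((1 * total), step)) or ((0 - base) <= (step - limit))) evaluates to true; next count becomes 0; next at idx=0:; next count becomes 0; next shift becomes 0; next at idx=-2:; next shift becomes 0; next at pos=0:; next shift becomes 0; next at idx=-1:; next shift becomes 0; next at pos=0:; next shift becomes 0; next at idx=0:; next shift becomes 0; next at pos=0:; next shift becomes 0; next final value 0
3 against 0: the behavior changed.
verdict: not equivalent; witness: base=0, step=-1, limit=-1


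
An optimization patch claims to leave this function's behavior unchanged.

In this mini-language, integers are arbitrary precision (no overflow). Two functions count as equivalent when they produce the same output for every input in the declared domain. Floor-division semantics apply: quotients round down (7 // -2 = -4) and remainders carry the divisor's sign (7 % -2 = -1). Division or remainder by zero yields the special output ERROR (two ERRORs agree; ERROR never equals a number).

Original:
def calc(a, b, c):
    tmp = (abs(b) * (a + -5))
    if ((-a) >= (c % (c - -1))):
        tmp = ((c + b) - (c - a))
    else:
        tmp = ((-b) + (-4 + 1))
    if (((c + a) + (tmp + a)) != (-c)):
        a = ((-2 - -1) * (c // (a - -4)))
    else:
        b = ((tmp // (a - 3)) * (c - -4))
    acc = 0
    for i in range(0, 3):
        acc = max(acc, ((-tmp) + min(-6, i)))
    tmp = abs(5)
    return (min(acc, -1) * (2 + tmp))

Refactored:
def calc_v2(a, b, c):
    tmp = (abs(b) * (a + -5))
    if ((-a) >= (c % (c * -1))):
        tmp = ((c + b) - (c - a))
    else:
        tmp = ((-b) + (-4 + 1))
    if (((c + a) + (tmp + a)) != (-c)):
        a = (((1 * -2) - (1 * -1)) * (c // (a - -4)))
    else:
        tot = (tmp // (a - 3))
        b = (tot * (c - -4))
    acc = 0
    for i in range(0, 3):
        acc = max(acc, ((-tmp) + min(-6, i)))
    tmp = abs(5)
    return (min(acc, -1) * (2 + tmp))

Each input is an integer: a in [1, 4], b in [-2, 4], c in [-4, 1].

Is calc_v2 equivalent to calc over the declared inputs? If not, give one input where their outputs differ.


At a=1, b=-2, c=-1: calc gives ERROR, calc_v2 gives -7.
verdict: not equivalent; witness: a=1, b=-2, c=-1


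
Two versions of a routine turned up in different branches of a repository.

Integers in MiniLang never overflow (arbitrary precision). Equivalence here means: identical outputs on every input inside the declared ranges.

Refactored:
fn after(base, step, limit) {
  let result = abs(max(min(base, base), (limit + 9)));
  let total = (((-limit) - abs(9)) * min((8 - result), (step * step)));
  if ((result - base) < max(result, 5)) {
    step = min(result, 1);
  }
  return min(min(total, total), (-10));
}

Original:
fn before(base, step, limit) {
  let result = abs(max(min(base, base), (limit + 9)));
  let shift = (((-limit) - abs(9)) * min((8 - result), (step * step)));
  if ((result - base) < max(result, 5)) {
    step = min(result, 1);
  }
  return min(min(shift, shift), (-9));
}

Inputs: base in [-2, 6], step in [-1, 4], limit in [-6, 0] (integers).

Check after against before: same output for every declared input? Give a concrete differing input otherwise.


Consider the input base=-2, step=-1, limit=-6.
before: result=3, then shift=-3, then ((result - base) < max(result, 5)) is false, then returns -9
after: result=3, then total=-3, then ((result - base) < max(result, 5)) is false, then returns -10
-9 != -10, so the rewrite changes behavior.
verdict: not equivalent; witness: base=-2, step=-1, limit=-6


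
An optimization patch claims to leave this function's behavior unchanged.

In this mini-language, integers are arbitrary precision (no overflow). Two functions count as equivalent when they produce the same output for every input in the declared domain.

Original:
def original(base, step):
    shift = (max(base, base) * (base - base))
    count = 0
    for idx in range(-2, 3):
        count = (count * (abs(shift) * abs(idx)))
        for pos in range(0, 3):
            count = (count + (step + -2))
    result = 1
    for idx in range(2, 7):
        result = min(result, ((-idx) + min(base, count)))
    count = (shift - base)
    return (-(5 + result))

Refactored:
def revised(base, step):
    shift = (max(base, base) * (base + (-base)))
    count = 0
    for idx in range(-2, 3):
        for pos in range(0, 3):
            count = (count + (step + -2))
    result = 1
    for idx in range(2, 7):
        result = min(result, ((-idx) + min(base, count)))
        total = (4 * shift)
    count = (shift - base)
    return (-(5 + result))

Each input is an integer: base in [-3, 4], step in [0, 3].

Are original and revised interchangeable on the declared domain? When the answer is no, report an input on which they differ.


Try base=-3, step=0.
original: shift := 0 | count := 0 | iter idx=-2: | count := 0 | iter pos=0: | count := -2 | iter pos=1: | count := -4 | iter pos=2: | count := -6 | iter idx=-1: | count := 0 | iter pos=0: | count := -2 | iter pos=1: | count := -4 | iter pos=2: | count := -6 | iter idx=0: | count := 0 | iter pos=0: | count := -2 | iter pos=1: | count := -4 | iter pos=2: | count := -6 | iter idx=1: | count := 0 | iter pos=0: | count := -2 | iter pos=1: | count := -4 | iter pos=2: | count := -6 | iter idx=2: | count := 0 | iter pos=0: | count := -2 | iter pos=1: | count := -4 | iter pos=2: | count := -6 | result := 1 | iter idx=2: | result := -8 | iter idx=3: | result := -9 | iter idx=4: | result := -10 | iter idx=5: | result := -11 | iter idx=6: | result := -12 | count := 3 | result 7
revised: shift := 0 | count := 0 | iter idx=-2: | iter pos=0: | count := -2 | iter pos=1: | count := -4 | iter pos=2: | count := -6 | iter idx=-1: | iter pos=0: | count := -8 | iter pos=1: | count := -10 | iter pos=2: | count := -12 | iter idx=0: | iter pos=0: | count := -14 | iter pos=1: | count := -16 | iter pos=2: | count := -18 | iter idx=1: | iter pos=0: | count := -20 | iter pos=1: | count := -22 | iter pos=2: | count := -24 | iter idx=2: | iter pos=0: | count := -26 | iter pos=1: | count := -28 | iter pos=2: | count := -30 | result := 1 | iter idx=2: | result := -32 | total := 0 | iter idx=3: | result := -33 | total := 0 | iter idx=4: | result := -34 | total := 0 | iter idx=5: | result := -35 | total := 0 | iter idx=6: | result := -36 | total := 0 | count := 3 | result 31
7 != 31, so the rewrite changes behavior.
verdict: not equivalent; witness: base=-3, step=0


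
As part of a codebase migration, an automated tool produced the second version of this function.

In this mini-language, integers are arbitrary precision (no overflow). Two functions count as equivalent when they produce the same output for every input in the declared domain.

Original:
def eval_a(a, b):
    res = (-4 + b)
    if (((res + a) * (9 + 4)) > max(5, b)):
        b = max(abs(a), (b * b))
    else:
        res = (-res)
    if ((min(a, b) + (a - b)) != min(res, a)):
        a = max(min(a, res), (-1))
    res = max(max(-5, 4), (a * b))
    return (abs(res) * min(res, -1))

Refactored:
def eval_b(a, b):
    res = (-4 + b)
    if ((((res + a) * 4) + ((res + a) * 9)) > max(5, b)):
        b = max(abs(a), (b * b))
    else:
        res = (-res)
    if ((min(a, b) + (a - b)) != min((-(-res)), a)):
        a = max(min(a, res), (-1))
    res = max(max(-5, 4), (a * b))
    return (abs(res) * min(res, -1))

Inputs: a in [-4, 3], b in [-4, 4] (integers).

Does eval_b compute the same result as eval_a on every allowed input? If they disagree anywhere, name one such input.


Reading the diff, among the changes: arithmetic usage differs.
Spot check at a=3, b=1 — eval_a: res becomes -3; next (((res + a) * (9 + 4)) > max(5, b)) evaluates to false; next res becomes 3; next ((min(a, b) + (a - b)) != min(res, a)) evaluates to false; next res becomes 4; next final value -4. eval_b: res becomes -3; next ((((res + a) * 4) + ((res + a) * 9)) > max(5, b)) evaluates to false; next res becomes 3; next ((min(a, b) + (a - b)) != min((-(-res)), a)) evaluates to false; next res becomes 4; next final value -4. Both give -4.
Sweeping the whole domain (72 inputs) finds no disagreement.
verdict: equivalent


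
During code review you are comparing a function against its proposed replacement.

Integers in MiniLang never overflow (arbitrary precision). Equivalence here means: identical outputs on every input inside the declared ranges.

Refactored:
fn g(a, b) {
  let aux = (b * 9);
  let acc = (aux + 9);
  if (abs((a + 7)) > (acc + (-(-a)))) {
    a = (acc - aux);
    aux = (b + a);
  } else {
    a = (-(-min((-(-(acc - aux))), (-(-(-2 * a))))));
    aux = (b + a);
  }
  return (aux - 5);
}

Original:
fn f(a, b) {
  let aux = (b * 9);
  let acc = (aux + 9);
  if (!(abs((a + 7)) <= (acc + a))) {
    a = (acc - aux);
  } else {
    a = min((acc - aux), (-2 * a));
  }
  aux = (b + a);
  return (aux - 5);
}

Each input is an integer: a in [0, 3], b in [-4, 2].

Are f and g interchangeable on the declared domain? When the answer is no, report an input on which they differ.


Reading the diff, among the changes: arithmetic usage differs; comparison usage differs; statement counts differ; boolean connective usage differs.
Spot check at a=2, b=-2 — f: aux becomes -18; next acc becomes -9; next (!(abs((a + 7)) <= (acc + a))) evaluates to true; next a becomes 9; next aux becomes 7; next final value 2. g: aux becomes -18; next acc becomes -9; next (abs((a + 7)) > (acc + (-(-a)))) evaluates to true; next a becomes 9; next aux becomes 7; next final value 2. Both give 2.
An exhaustive pass over the 28 declared inputs shows identical outputs.
verdict: equivalent


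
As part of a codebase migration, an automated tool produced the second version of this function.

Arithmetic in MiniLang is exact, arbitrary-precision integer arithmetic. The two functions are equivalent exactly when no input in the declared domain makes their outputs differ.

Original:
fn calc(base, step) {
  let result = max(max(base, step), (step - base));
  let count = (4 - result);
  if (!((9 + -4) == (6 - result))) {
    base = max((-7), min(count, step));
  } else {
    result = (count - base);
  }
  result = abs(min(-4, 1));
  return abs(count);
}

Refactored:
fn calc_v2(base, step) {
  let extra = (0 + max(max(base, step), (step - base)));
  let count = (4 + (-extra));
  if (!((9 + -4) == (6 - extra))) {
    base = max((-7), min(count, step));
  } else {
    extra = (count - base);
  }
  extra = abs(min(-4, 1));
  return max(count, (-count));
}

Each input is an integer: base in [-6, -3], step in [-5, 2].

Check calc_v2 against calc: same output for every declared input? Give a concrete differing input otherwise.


The two are interchangeable: constant usage differs; also arithmetic usage differs; also local variable names differ; also min/max/abs usage differs, and every declared input agrees.
One worked example (base=-6, step=0) — calc: result becomes 6; next count becomes -2; next (!((9 + -4) == (6 - result))) evaluates to true; next base becomes -2; next result becomes 4; next final value 2; calc_v2: extra becomes 6; next count becomes -2; next (!((9 + -4) == (6 - extra))) evaluates to true; next base becomes -2; next extra becomes 4; next final value 2; agreement on 2.
Every one of the 32 inputs gives matching results.
verdict: equivalent


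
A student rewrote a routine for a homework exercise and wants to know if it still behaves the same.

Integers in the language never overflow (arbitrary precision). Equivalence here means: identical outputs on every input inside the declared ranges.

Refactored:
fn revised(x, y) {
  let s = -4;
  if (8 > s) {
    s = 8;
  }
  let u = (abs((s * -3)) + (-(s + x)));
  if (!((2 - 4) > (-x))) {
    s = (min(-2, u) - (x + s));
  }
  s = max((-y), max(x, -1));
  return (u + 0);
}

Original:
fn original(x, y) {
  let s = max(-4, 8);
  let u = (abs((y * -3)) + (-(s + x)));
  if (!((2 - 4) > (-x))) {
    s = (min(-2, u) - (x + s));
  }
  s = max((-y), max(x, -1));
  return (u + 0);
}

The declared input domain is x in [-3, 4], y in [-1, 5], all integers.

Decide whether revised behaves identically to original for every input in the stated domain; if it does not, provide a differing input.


There is a counterexample at x=-3, y=-1: -2 on one side, 19 on the other.
original: s=8, then u=-2, then (!((2 - 4) > (-x))) is true, then s=-7, then s=1, then returns -2
revised: s=-4, then (8 > s) is true, then s=8, then u=19, then (!((2 - 4) > (-x))) is true, then s=-7, then s=1, then returns 19
verdict: not equivalent; witness: x=-3, y=-1


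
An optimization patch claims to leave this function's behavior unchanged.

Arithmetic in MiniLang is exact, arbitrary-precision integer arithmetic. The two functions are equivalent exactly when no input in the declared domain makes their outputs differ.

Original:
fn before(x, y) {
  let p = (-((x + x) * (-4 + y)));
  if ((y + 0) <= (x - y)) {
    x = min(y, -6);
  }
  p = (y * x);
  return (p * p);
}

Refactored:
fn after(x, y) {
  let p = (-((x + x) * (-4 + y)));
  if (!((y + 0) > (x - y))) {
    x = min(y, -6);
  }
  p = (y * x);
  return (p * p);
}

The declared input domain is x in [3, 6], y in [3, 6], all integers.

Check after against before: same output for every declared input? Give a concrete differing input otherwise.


This is a faithful refactor — boolean connective usage differs; and comparison usage differs, but the computed results match everywhere.
Spot check at x=6, y=6 — before: p=-24, then ((y + 0) <= (x - y)) is false, then p=36, then returns 1296. after: p=-24, then (!((y + 0) > (x - y))) is false, then p=36, then returns 1296. Both give 1296.
Sweeping the whole domain (16 inputs) finds no disagreement.
verdict: equivalent


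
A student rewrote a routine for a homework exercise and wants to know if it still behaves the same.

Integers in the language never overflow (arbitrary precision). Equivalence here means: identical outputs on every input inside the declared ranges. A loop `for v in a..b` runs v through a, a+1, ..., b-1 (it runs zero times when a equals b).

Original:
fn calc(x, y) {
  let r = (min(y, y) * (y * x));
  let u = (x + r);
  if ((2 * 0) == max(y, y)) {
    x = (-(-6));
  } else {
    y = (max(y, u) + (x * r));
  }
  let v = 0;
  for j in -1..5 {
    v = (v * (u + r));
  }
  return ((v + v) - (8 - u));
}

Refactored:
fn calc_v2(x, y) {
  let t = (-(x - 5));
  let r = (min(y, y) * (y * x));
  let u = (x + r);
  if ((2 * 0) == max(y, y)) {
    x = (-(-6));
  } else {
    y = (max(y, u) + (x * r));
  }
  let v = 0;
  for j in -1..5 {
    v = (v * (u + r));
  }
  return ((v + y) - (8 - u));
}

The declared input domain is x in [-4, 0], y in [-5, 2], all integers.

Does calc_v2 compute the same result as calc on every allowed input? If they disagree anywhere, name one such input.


Take x=-4, y=-5.
calc: r becomes -100; next u becomes -104; next ((2 * 0) == max(y, y)) evaluates to false; next y becomes 395; next v becomes 0; next at j=-1:; next v becomes 0; next at j=0:; next v becomes 0; next at j=1:; next v becomes 0; next at j=2:; next v becomes 0; next at j=3:; next v becomes 0; next at j=4:; next v becomes 0; next final value -112
calc_v2: t becomes 9; next r becomes -100; next u becomes -104; next ((2 * 0) == max(y, y)) evaluates to false; next y becomes 395; next v becomes 0; next at j=-1:; next v becomes 0; next at j=0:; next v becomes 0; next at j=1:; next v becomes 0; next at j=2:; next v becomes 0; next at j=3:; next v becomes 0; next at j=4:; next v becomes 0; next final value 283
-112 against 283: the behavior changed.
verdict: not equivalent; witness: x=-4, y=-5


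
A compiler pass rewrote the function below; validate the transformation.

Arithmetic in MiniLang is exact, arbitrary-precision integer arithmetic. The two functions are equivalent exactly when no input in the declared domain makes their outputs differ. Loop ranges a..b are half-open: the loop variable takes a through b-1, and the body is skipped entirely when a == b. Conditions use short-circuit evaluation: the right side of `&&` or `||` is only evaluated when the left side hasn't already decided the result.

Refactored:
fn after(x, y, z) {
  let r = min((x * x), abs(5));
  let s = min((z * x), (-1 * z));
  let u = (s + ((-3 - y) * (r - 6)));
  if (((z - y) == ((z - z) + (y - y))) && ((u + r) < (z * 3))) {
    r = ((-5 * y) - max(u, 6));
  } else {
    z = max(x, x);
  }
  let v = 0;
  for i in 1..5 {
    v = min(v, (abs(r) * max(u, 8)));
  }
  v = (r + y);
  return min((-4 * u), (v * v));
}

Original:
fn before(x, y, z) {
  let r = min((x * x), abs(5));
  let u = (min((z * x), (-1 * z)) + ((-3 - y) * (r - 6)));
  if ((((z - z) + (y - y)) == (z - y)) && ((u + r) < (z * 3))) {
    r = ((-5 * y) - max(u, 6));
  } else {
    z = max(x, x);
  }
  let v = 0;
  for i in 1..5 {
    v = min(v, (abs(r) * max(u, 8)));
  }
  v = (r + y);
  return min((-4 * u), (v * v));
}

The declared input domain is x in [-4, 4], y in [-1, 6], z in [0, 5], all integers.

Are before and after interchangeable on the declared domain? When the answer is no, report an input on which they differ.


Behavior is preserved: although statement counts differ, and local variable names differ, the outputs never diverge.
Spot check at x=0, y=2, z=4 — before: r := 0 | u := 26 | ((((z - z) + (y - y)) == (z - y)) && ((u + r) < (z * 3))): false | z := 0 | v := 0 | iter i=1: | v := 0 | iter i=2: | v := 0 | iter i=3: | v := 0 | iter i=4: | v := 0 | v := 2 | result -104. after: r := 0 | s := -4 | u := 26 | (((z - y) == ((z - z) + (y - y))) && ((u + r) < (z * 3))): false | z := 0 | v := 0 | iter i=1: | v := 0 | iter i=2: | v := 0 | iter i=3: | v := 0 | iter i=4: | v := 0 | v := 2 | result -104. Both give -104.
Sweeping the whole domain (432 inputs) finds no disagreement.
verdict: equivalent


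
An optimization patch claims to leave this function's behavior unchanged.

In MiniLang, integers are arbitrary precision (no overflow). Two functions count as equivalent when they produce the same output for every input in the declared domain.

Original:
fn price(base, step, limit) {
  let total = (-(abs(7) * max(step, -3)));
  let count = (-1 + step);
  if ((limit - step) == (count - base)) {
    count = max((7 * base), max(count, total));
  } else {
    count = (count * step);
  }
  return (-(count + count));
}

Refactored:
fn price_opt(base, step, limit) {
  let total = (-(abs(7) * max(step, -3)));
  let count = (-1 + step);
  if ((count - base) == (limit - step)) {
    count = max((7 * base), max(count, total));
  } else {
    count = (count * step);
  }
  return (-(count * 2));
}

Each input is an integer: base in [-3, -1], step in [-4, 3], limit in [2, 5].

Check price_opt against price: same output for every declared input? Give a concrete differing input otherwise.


Comparing the listings, the differences include: arithmetic usage differs, plus constant usage differs.
One worked example (base=-3, step=-2, limit=3) — price: total=14, then count=-3, then ((limit - step) == (count - base)) is false, then count=6, then returns -12; price_opt: total=14, then count=-3, then ((count - base) == (limit - step)) is false, then count=6, then returns -12; agreement on -12.
Across all 96 domain points the two functions coincide.
verdict: equivalent


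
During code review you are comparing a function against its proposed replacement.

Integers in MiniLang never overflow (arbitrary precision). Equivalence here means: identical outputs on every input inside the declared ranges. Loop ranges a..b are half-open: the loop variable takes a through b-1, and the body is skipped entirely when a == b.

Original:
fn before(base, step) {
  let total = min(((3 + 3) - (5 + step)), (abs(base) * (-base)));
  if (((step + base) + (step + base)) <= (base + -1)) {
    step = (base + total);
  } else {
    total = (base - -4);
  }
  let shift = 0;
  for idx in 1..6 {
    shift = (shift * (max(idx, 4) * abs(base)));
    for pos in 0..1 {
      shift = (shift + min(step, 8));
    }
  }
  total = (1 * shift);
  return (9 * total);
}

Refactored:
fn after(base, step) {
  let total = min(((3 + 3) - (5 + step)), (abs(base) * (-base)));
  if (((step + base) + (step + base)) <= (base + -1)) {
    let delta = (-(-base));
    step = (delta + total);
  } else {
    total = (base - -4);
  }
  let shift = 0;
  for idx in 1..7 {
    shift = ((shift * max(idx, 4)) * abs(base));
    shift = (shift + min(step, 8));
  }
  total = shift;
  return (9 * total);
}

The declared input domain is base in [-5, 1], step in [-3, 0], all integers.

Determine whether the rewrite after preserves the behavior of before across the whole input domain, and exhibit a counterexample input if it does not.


Input base=-5, step=-3: -1894734 from before versus -56842029 from after.
verdict: not equivalent; witness: base=-5, step=-3


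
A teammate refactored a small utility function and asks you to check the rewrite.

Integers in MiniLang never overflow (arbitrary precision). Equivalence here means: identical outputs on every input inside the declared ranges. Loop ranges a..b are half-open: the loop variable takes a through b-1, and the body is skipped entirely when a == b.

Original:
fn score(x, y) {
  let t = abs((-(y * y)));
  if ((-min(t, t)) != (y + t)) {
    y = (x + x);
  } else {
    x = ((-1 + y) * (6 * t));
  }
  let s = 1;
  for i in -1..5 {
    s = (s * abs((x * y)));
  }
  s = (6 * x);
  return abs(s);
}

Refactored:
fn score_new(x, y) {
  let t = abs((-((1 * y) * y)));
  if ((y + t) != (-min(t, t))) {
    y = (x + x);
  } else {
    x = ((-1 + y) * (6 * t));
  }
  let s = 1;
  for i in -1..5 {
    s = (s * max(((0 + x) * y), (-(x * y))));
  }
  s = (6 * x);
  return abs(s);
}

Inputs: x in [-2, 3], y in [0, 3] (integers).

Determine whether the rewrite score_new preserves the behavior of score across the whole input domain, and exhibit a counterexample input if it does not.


Behavior is preserved: although min/max/abs usage differs, constant usage differs, arithmetic usage differs, the outputs never diverge.
Tracing x=-1, y=3: score: t becomes 9; next ((-min(t, t)) != (y + t)) evaluates to true; next y becomes -2; next s becomes 1; next at i=-1:; next s becomes 2; next at i=0:; next s becomes 4; next at i=1:; next s becomes 8; next at i=2:; next s becomes 16; next at i=3:; next s becomes 32; next at i=4:; next s becomes 64; next s becomes -6; next final value 6 | score_new: t becomes 9; next ((y + t) != (-min(t, t))) evaluates to true; next y becomes -2; next s becomes 1; next at i=-1:; next s becomes 2; next at i=0:; next s becomes 4; next at i=1:; next s becomes 8; next at i=2:; next s becomes 16; next at i=3:; next s becomes 32; next at i=4:; next s becomes 64; next s becomes -6; next final value 6 — matching result 6.
Across all 24 domain points the two functions coincide.
verdict: equivalent


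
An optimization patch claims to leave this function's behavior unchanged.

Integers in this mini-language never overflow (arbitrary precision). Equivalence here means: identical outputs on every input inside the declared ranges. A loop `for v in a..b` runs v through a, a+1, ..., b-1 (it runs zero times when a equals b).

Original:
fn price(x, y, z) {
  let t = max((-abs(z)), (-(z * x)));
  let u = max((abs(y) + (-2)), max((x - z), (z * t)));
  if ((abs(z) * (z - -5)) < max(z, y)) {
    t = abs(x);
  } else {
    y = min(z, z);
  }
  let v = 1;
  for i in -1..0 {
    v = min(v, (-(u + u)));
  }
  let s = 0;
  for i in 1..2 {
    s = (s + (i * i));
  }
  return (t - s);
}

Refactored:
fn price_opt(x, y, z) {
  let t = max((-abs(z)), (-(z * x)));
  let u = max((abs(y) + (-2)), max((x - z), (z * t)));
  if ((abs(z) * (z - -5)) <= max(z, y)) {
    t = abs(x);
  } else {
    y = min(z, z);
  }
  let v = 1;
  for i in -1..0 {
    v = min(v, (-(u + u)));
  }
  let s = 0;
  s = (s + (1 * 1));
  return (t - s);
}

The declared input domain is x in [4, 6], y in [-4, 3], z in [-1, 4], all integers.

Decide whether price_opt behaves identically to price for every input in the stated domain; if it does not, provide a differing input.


At x=4, y=-4, z=0: price gives -1, price_opt gives 3.
verdict: not equivalent; witness: x=4, y=-4, z=0


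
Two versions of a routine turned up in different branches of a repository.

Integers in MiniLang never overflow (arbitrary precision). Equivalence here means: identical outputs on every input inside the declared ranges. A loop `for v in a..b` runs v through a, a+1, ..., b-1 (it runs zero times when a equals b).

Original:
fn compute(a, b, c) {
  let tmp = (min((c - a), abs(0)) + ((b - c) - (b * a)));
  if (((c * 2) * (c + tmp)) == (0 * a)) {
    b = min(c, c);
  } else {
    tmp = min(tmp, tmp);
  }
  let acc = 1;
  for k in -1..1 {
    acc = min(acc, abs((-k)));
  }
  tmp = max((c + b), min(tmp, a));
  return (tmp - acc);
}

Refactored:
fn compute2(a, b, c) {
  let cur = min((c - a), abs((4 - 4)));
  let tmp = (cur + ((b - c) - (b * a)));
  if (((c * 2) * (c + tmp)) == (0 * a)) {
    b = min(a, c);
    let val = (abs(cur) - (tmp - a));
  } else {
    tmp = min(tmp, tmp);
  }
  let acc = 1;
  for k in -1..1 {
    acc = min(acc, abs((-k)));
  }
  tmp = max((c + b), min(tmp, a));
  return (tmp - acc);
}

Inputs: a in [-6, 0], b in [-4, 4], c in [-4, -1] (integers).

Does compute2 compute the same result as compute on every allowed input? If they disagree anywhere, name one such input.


Not equivalent: a=-6, b=0, c=-2 separates them (-4 vs -6).
compute: tmp=2, then (((c * 2) * (c + tmp)) == (0 * a)) is true, then b=-2, then acc=1, then (k=-1), then acc=1, then (k=0), then acc=0, then tmp=-4, then returns -4
compute2: cur=0, then tmp=2, then (((c * 2) * (c + tmp)) == (0 * a)) is true, then b=-6, then val=-8, then acc=1, then (k=-1), then acc=1, then (k=0), then acc=0, then tmp=-6, then returns -6
verdict: not equivalent; witness: a=-6, b=0, c=-2


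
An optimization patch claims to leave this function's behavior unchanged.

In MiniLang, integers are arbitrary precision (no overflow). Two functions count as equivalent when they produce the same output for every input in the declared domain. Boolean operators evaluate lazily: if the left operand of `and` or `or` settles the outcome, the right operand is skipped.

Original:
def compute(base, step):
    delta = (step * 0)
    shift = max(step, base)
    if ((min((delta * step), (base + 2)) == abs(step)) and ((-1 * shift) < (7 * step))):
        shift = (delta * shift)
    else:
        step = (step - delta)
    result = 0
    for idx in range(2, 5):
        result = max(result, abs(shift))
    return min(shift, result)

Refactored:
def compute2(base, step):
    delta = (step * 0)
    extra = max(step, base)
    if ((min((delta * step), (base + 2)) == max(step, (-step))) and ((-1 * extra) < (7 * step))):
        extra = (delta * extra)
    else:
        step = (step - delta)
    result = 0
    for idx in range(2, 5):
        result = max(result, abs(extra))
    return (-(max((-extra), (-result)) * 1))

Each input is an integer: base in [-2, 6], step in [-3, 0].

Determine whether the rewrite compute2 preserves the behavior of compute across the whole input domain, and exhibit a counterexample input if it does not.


Equivalent — the differences include min/max/abs usage differs, arithmetic usage differs, local variable names differ, constant usage differs, yet no declared input distinguishes the two.
Spot check at base=3, step=-1 — compute: delta = 0; shift = 3; ((min((delta * step), (base + 2)) == abs(step)) and ((-1 * shift) < (7 * step))) -> false; step = -1; result = 0; [idx=2]; result = 3; [idx=3]; result = 3; [idx=4]; result = 3; return 3. compute2: delta = 0; extra = 3; ((min((delta * step), (base + 2)) == max(step, (-step))) and ((-1 * extra) < (7 * step))) -> false; step = -1; result = 0; [idx=2]; result = 3; [idx=3]; result = 3; [idx=4]; result = 3; return 3. Both give 3.
Checked all 36 inputs in the declared domain: the outputs agree on every one.
verdict: equivalent


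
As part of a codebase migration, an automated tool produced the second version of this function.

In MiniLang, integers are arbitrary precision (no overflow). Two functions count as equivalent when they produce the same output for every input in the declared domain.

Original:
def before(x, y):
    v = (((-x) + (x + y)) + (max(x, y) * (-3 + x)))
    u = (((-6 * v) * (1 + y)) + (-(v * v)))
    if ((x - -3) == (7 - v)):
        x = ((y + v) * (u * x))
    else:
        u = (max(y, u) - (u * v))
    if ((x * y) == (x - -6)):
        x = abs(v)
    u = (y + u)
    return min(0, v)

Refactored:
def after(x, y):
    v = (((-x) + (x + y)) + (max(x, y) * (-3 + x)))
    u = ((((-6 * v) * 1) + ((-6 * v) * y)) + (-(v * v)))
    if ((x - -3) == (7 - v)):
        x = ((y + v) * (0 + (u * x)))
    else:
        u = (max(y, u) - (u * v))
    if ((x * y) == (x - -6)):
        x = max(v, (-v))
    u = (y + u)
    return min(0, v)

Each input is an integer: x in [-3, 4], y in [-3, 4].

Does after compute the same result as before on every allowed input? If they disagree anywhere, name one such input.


This is a faithful refactor — constant usage differs; and min/max/abs usage differs; and arithmetic usage differs, but the computed results match everywhere.
As a probe, take x=-3, y=1: before runs v := -5 | u := 35 | ((x - -3) == (7 - v)): false | u := 210 | ((x * y) == (x - -6)): false | u := 211 | result -5; after runs v := -5 | u := 35 | ((x - -3) == (7 - v)): false | u := 210 | ((x * y) == (x - -6)): false | u := 211 | result -5; both end at -5.
Across all 64 domain points the two functions coincide.
verdict: equivalent


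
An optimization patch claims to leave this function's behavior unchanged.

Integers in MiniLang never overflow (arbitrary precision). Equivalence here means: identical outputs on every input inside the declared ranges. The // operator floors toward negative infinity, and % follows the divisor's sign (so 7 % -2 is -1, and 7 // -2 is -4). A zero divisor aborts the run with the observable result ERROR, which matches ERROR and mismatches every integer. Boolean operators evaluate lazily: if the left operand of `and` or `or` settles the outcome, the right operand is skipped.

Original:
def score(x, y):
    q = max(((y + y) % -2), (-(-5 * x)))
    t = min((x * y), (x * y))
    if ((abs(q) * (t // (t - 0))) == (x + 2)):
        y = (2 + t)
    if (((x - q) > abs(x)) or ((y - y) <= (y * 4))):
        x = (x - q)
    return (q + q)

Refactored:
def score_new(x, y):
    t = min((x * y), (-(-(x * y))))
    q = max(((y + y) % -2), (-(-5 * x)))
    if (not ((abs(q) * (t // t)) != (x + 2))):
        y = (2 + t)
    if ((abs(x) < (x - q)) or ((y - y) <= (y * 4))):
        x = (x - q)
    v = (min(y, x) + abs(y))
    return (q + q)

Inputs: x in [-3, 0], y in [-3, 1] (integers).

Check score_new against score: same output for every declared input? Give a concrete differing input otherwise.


Comparing the listings, the differences include: comparison usage differs; also constant usage differs; also min/max/abs usage differs; also arithmetic usage differs; also boolean connective usage differs; also local variable names differ; also statement counts differ.
Tracing x=-3, y=-3: score: q = 0; t = 9; ((abs(q) * (t // (t - 0))) == (x + 2)) -> false; (((x - q) > abs(x)) or ((y - y) <= (y * 4))) -> false; return 0 | score_new: t = 9; q = 0; (not ((abs(q) * (t // t)) != (x + 2))) -> false; ((abs(x) < (x - q)) or ((y - y) <= (y * 4))) -> false; v = 0; return 0 — matching result 0.
Checked all 20 inputs in the declared domain: the outputs agree on every one.
verdict: equivalent
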